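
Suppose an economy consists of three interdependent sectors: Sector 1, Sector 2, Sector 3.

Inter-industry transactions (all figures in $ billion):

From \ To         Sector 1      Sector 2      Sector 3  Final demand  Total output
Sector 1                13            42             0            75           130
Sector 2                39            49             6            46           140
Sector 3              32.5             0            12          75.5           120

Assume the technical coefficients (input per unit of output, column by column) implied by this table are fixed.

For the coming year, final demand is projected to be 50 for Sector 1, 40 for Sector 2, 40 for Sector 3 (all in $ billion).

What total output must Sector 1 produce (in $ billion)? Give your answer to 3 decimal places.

x_1 = 92.020

Technical coefficients a_ij = z_ij / X_j:
  a_11 = 13/130 = 0.10, a_21 = 39/130 = 0.30, a_31 = 32.5/130 = 0.25
  a_12 = 42/140 = 0.30, a_22 = 49/140 = 0.35, a_32 = 0/140 = 0.00
  a_13 = 0/120 = 0.00, a_23 = 6/120 = 0.05, a_33 = 12/120 = 0.10
I − A =
  [   0.90    -0.30     0.00]
  [  -0.30     0.65    -0.05]
  [  -0.25     0.00     0.90]
Cofactors of I−A, C_ij = (−1)^(i+j)·(minor ij) (rows/columns in the sector order above):
  C_11 = (0.65)(0.90) − (-0.05)(0.00) = 0.5850
  C_12 = −[(-0.30)(0.90) − (-0.05)(-0.25)] = 0.2825
  C_13 = (-0.30)(0.00) − (0.65)(-0.25) = 0.1625
  C_21 = −[(-0.30)(0.90) − (0.00)(0.00)] = 0.2700
  C_22 = (0.90)(0.90) − (0.00)(-0.25) = 0.8100
  C_23 = −[(0.90)(0.00) − (-0.30)(-0.25)] = 0.0750
  C_31 = (-0.30)(-0.05) − (0.00)(0.65) = 0.0150
  C_32 = −[(0.90)(-0.05) − (0.00)(-0.30)] = 0.0450
  C_33 = (0.90)(0.65) − (-0.30)(-0.30) = 0.4950
det(I−A) = Σ_j (I−A)_1j·C_1j = (0.90)(0.5850) + (-0.30)(0.2825) + (0.00)(0.1625) = 0.44175
adj(I−A) = Cᵀ =
  [ 0.5850   0.2700   0.0150]
  [ 0.2825   0.8100   0.0450]
  [ 0.1625   0.0750   0.4950]
(I − A)⁻¹ = adj(I−A) / det(I−A) ≈
  [   1.3243     0.6112     0.0340]
  [   0.6395     1.8336     0.1019]
  [   0.3679     0.1698     1.1205]
x = (I − A)⁻¹ d = adj(I−A)·d / det(I−A), with det(I−A) = 0.44175:
  x_1 = (0.5850·50 + 0.2700·40 + 0.0150·40) / 0.44175 = 40.65 / 0.44175 ≈ 92.020
  x_2 = (0.2825·50 + 0.8100·40 + 0.0450·40) / 0.44175 = 48.325 / 0.44175 ≈ 109.394
  x_3 = (0.1625·50 + 0.0750·40 + 0.4950·40) / 0.44175 = 30.925 / 0.44175 ≈ 70.006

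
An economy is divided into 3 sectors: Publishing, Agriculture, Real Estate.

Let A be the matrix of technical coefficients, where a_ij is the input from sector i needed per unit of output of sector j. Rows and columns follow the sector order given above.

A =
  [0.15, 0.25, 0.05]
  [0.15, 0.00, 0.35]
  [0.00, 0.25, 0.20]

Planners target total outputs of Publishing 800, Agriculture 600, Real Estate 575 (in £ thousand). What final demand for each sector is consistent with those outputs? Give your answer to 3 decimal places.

d_1 = 501.250, d_2 = 278.750, d_3 = 310.000

I − A =
  [   0.85    -0.25    -0.05]
  [  -0.15     1.00    -0.35]
  [   0.00    -0.25     0.80]
d = (I − A) x:
  d_1 = (+0.85)·800 + (-0.25)·600 + (-0.05)·575 = 501.250
  d_2 = (-0.15)·800 + (+1.00)·600 + (-0.35)·575 = 278.750
  d_3 = (+0.00)·800 + (-0.25)·600 + (+0.80)·575 = 310.000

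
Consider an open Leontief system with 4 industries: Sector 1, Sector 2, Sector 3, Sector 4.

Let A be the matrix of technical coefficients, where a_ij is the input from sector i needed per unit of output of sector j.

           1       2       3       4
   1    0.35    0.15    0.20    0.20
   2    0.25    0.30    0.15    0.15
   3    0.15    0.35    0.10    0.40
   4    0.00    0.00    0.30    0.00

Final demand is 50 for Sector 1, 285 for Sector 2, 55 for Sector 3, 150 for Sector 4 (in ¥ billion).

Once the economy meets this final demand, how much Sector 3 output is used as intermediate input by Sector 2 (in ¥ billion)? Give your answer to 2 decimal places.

I − A =
  [   0.65    -0.15    -0.20    -0.20]
  [  -0.25     0.70    -0.15    -0.15]
  [  -0.15    -0.35     0.90    -0.40]
  [   0.00     0.00    -0.30     1.00]
Compute the cofactors C_ij = (−1)^(i+j)·(3×3 minor ij) of I−A; the adjugate is their transpose:
adj(I−A) = Cᵀ =
  [ 0.47775   0.20800   0.21125   0.21125]
  [ 0.22425   0.46800   0.19175   0.19175]
  [ 0.19250   0.25000   0.41750   0.24300]
  [ 0.05775   0.07500   0.12525   0.29975]
det(I−A) = Σ_j (I−A)_1j·C_1j = (0.65)(0.47775) + (-0.15)(0.22425) + (-0.20)(0.19250) + (-0.20)(0.05775) = 0.22685
(I − A)⁻¹ = adj(I−A) / det(I−A) ≈
  [   2.1060     0.9169     0.9312     0.9312]
  [   0.9885     2.0630     0.8453     0.8453]
  [   0.8486     1.1020     1.8404     1.0712]
  [   0.2546     0.3306     0.5521     1.3214]
First solve x = (I − A)⁻¹ d = adj(I−A)·d / det(I−A); in particular x_2 = (0.22425·50 + 0.46800·285 + 0.19175·55 + 0.19175·150) / 0.22685 = 183.90125 / 0.22685 ≈ 810.6734.
Intermediate flow from 3 to 2: z_32 = a_32 · x_2 = 0.35 × 183.90125 / 0.22685 = 64.3654375 / 0.22685 ≈ 283.74.

z_32 = 283.74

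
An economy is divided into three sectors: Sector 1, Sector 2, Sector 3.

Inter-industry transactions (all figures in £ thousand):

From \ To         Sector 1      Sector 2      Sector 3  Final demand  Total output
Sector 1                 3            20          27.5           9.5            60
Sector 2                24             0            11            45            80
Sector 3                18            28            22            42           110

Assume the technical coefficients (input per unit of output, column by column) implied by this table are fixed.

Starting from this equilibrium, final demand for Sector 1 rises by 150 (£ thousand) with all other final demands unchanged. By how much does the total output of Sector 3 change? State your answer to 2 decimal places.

Δx_3 = 124.70

Technical coefficients a_ij = z_ij / X_j:
  a_11 = 3/60 = 0.05, a_21 = 24/60 = 0.40, a_31 = 18/60 = 0.30
  a_12 = 20/80 = 0.25, a_22 = 0/80 = 0.00, a_32 = 28/80 = 0.35
  a_13 = 27.5/110 = 0.25, a_23 = 11/110 = 0.10, a_33 = 22/110 = 0.20
I − A =
  [   0.95    -0.25    -0.25]
  [  -0.40     1.00    -0.10]
  [  -0.30    -0.35     0.80]
Cofactors of I−A, C_ij = (−1)^(i+j)·(minor ij) (rows/columns in the sector order above):
  C_11 = (1.00)(0.80) − (-0.10)(-0.35) = 0.7650
  C_12 = −[(-0.40)(0.80) − (-0.10)(-0.30)] = 0.3500
  C_13 = (-0.40)(-0.35) − (1.00)(-0.30) = 0.4400
  C_21 = −[(-0.25)(0.80) − (-0.25)(-0.35)] = 0.2875
  C_22 = (0.95)(0.80) − (-0.25)(-0.30) = 0.6850
  C_23 = −[(0.95)(-0.35) − (-0.25)(-0.30)] = 0.4075
  C_31 = (-0.25)(-0.10) − (-0.25)(1.00) = 0.2750
  C_32 = −[(0.95)(-0.10) − (-0.25)(-0.40)] = 0.1950
  C_33 = (0.95)(1.00) − (-0.25)(-0.40) = 0.8500
det(I−A) = Σ_j (I−A)_1j·C_1j = (0.95)(0.7650) + (-0.25)(0.3500) + (-0.25)(0.4400) = 0.52925
adj(I−A) = Cᵀ =
  [ 0.7650   0.2875   0.2750]
  [ 0.3500   0.6850   0.1950]
  [ 0.4400   0.4075   0.8500]
(I − A)⁻¹ = adj(I−A) / det(I−A) ≈
  [   1.4454     0.5432     0.5196]
  [   0.6613     1.2943     0.3684]
  [   0.8314     0.7700     1.6060]
Δx = (I − A)⁻¹ Δd with Δd having +150 in the Sector 1 component and 0 elsewhere.
So Δx_3 = L_31 · (+150), where L_31 = adj(I−A)_31 / det(I−A) = 0.4400 / 0.52925.
Δx_3 = 0.4400 × (+150) / 0.52925 = 66.00 / 0.52925 ≈ 124.70.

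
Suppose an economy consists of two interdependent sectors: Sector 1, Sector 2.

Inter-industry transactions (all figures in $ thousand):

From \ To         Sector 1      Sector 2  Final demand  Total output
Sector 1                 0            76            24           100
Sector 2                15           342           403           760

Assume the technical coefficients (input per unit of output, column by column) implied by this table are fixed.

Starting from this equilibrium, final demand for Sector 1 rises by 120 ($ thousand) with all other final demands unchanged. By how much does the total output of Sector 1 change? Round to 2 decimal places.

Δx_1 = 123.36

Technical coefficients a_ij = z_ij / X_j:
  a_11 = 0/100 = 0.00, a_21 = 15/100 = 0.15
  a_12 = 76/760 = 0.10, a_22 = 342/760 = 0.45
I − A =
  [   1.00    -0.10]
  [  -0.15     0.55]
det(I−A) = (1.00)(0.55) − (-0.10)(-0.15) = 0.5350
adj(I−A) = [[0.55, 0.10], [0.15, 1.00]]
(I − A)⁻¹ = adj(I−A) / det(I−A) ≈
  [   1.0280     0.1869]
  [   0.2804     1.8692]
Δx = (I − A)⁻¹ Δd with Δd having +120 in the Sector 1 component and 0 elsewhere.
So Δx_1 = L_11 · (+120), where L_11 = adj(I−A)_11 / det(I−A) = 0.55 / 0.5350.
Δx_1 = 0.55 × (+120) / 0.5350 = 66.00 / 0.5350 ≈ 123.36.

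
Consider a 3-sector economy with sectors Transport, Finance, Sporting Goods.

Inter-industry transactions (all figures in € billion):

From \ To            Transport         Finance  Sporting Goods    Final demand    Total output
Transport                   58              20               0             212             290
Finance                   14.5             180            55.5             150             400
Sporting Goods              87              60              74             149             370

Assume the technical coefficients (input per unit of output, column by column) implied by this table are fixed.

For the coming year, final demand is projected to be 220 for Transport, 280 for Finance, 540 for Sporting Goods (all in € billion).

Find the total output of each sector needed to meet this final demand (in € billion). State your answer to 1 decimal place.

Technical coefficients a_ij = z_ij / X_j:
  a_TT = 58/290 = 0.20, a_FT = 14.5/290 = 0.05, a_ST = 87/290 = 0.30
  a_TF = 20/400 = 0.05, a_FF = 180/400 = 0.45, a_SF = 60/400 = 0.15
  a_TS = 0/370 = 0.00, a_FS = 55.5/370 = 0.15, a_SS = 74/370 = 0.20
I − A =
  [   0.80    -0.05     0.00]
  [  -0.05     0.55    -0.15]
  [  -0.30    -0.15     0.80]
Cofactors of I−A, C_ij = (−1)^(i+j)·(minor ij) (rows/columns in the sector order above):
  C_11 = (0.55)(0.80) − (-0.15)(-0.15) = 0.4175
  C_12 = −[(-0.05)(0.80) − (-0.15)(-0.30)] = 0.0850
  C_13 = (-0.05)(-0.15) − (0.55)(-0.30) = 0.1725
  C_21 = −[(-0.05)(0.80) − (0.00)(-0.15)] = 0.0400
  C_22 = (0.80)(0.80) − (0.00)(-0.30) = 0.6400
  C_23 = −[(0.80)(-0.15) − (-0.05)(-0.30)] = 0.1350
  C_31 = (-0.05)(-0.15) − (0.00)(0.55) = 0.0075
  C_32 = −[(0.80)(-0.15) − (0.00)(-0.05)] = 0.1200
  C_33 = (0.80)(0.55) − (-0.05)(-0.05) = 0.4375
det(I−A) = Σ_j (I−A)_1j·C_1j = (0.80)(0.4175) + (-0.05)(0.0850) + (0.00)(0.1725) = 0.32975
adj(I−A) = Cᵀ =
  [ 0.4175   0.0400   0.0075]
  [ 0.0850   0.6400   0.1200]
  [ 0.1725   0.1350   0.4375]
(I − A)⁻¹ = adj(I−A) / det(I−A) ≈
  [   1.2661     0.1213     0.0227]
  [   0.2578     1.9409     0.3639]
  [   0.5231     0.4094     1.3268]
x = (I − A)⁻¹ d = adj(I−A)·d / det(I−A), with det(I−A) = 0.32975:
  x_T = (0.4175·220 + 0.0400·280 + 0.0075·540) / 0.32975 = 107.10 / 0.32975 ≈ 324.8
  x_F = (0.0850·220 + 0.6400·280 + 0.1200·540) / 0.32975 = 262.70 / 0.32975 ≈ 796.7
  x_S = (0.1725·220 + 0.1350·280 + 0.4375·540) / 0.32975 = 312.00 / 0.32975 ≈ 946.2

x_T = 324.8, x_F = 796.7, x_S = 946.2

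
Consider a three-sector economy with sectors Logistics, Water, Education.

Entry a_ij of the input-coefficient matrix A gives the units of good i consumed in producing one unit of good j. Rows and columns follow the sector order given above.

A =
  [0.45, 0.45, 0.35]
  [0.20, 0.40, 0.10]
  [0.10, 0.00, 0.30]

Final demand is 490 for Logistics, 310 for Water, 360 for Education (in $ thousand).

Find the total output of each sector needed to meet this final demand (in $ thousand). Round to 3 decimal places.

I − A =
  [   0.55    -0.45    -0.35]
  [  -0.20     0.60    -0.10]
  [  -0.10     0.00     0.70]
Cofactors of I−A, C_ij = (−1)^(i+j)·(minor ij) (rows/columns in the sector order above):
  C_11 = (0.60)(0.70) − (-0.10)(0.00) = 0.4200
  C_12 = −[(-0.20)(0.70) − (-0.10)(-0.10)] = 0.1500
  C_13 = (-0.20)(0.00) − (0.60)(-0.10) = 0.0600
  C_21 = −[(-0.45)(0.70) − (-0.35)(0.00)] = 0.3150
  C_22 = (0.55)(0.70) − (-0.35)(-0.10) = 0.3500
  C_23 = −[(0.55)(0.00) − (-0.45)(-0.10)] = 0.0450
  C_31 = (-0.45)(-0.10) − (-0.35)(0.60) = 0.2550
  C_32 = −[(0.55)(-0.10) − (-0.35)(-0.20)] = 0.1250
  C_33 = (0.55)(0.60) − (-0.45)(-0.20) = 0.2400
det(I−A) = Σ_j (I−A)_1j·C_1j = (0.55)(0.4200) + (-0.45)(0.1500) + (-0.35)(0.0600) = 0.1425
adj(I−A) = Cᵀ =
  [ 0.4200   0.3150   0.2550]
  [ 0.1500   0.3500   0.1250]
  [ 0.0600   0.0450   0.2400]
(I − A)⁻¹ = adj(I−A) / det(I−A) ≈
  [   2.9474     2.2105     1.7895]
  [   1.0526     2.4561     0.8772]
  [   0.4211     0.3158     1.6842]
x = (I − A)⁻¹ d = adj(I−A)·d / det(I−A), with det(I−A) = 0.1425:
  x_1 = (0.4200·490 + 0.3150·310 + 0.2550·360) / 0.1425 = 395.25 / 0.1425 ≈ 2773.684
  x_2 = (0.1500·490 + 0.3500·310 + 0.1250·360) / 0.1425 = 227.00 / 0.1425 ≈ 1592.982
  x_3 = (0.0600·490 + 0.0450·310 + 0.2400·360) / 0.1425 = 129.75 / 0.1425 ≈ 910.526

x_1 = 2773.684, x_2 = 1592.982, x_3 = 910.526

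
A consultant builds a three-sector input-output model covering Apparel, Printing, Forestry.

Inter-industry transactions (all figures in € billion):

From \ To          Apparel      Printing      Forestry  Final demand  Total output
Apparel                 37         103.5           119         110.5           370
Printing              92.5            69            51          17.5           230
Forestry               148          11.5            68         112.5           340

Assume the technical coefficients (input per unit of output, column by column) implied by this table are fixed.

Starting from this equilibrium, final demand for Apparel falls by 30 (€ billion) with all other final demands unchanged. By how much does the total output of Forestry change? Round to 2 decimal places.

Δx_3 = -31.58

Technical coefficients a_ij = z_ij / X_j:
  a_11 = 37/370 = 0.10, a_21 = 92.5/370 = 0.25, a_31 = 148/370 = 0.40
  a_12 = 103.5/230 = 0.45, a_22 = 69/230 = 0.30, a_32 = 11.5/230 = 0.05
  a_13 = 119/340 = 0.35, a_23 = 51/340 = 0.15, a_33 = 68/340 = 0.20
I − A =
  [   0.90    -0.45    -0.35]
  [  -0.25     0.70    -0.15]
  [  -0.40    -0.05     0.80]
Cofactors of I−A, C_ij = (−1)^(i+j)·(minor ij) (rows/columns in the sector order above):
  C_11 = (0.70)(0.80) − (-0.15)(-0.05) = 0.5525
  C_12 = −[(-0.25)(0.80) − (-0.15)(-0.40)] = 0.2600
  C_13 = (-0.25)(-0.05) − (0.70)(-0.40) = 0.2925
  C_21 = −[(-0.45)(0.80) − (-0.35)(-0.05)] = 0.3775
  C_22 = (0.90)(0.80) − (-0.35)(-0.40) = 0.5800
  C_23 = −[(0.90)(-0.05) − (-0.45)(-0.40)] = 0.2250
  C_31 = (-0.45)(-0.15) − (-0.35)(0.70) = 0.3125
  C_32 = −[(0.90)(-0.15) − (-0.35)(-0.25)] = 0.2225
  C_33 = (0.90)(0.70) − (-0.45)(-0.25) = 0.5175
det(I−A) = Σ_j (I−A)_1j·C_1j = (0.90)(0.5525) + (-0.45)(0.2600) + (-0.35)(0.2925) = 0.277875
adj(I−A) = Cᵀ =
  [ 0.5525   0.3775   0.3125]
  [ 0.2600   0.5800   0.2225]
  [ 0.2925   0.2250   0.5175]
(I − A)⁻¹ = adj(I−A) / det(I−A) ≈
  [   1.9883     1.3585     1.1246]
  [   0.9357     2.0873     0.8007]
  [   1.0526     0.8097     1.8623]
Δx = (I − A)⁻¹ Δd with Δd having -30 in the Apparel component and 0 elsewhere.
So Δx_3 = L_31 · (-30), where L_31 = adj(I−A)_31 / det(I−A) = 0.2925 / 0.277875.
Δx_3 = 0.2925 × (-30) / 0.277875 = -8.775 / 0.277875 ≈ -31.58.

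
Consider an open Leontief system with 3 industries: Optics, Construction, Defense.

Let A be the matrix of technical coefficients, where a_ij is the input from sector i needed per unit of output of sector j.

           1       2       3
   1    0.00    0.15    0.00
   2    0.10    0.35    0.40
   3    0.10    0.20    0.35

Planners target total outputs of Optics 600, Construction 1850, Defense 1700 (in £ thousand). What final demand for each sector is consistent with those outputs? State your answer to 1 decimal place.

d_1 = 322.5, d_2 = 462.5, d_3 = 675.0

I − A =
  [   1.00    -0.15     0.00]
  [  -0.10     0.65    -0.40]
  [  -0.10    -0.20     0.65]
d = (I − A) x:
  d_1 = (+1.00)·600 + (-0.15)·1850 + (+0.00)·1700 = 322.5
  d_2 = (-0.10)·600 + (+0.65)·1850 + (-0.40)·1700 = 462.5
  d_3 = (-0.10)·600 + (-0.20)·1850 + (+0.65)·1700 = 675.0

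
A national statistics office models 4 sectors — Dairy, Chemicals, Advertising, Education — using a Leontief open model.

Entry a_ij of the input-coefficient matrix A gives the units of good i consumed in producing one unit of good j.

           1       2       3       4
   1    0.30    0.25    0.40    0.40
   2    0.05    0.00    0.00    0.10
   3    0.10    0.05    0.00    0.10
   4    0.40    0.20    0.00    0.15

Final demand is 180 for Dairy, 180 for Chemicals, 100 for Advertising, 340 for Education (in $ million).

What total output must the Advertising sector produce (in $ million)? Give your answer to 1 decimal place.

I − A =
  [   0.70    -0.25    -0.40    -0.40]
  [  -0.05     1.00     0.00    -0.10]
  [  -0.10    -0.05     1.00    -0.10]
  [  -0.40    -0.20     0.00     0.85]
Compute the cofactors C_ij = (−1)^(i+j)·(3×3 minor ij) of I−A; the adjugate is their transpose:
adj(I−A) = Cᵀ =
  [ 0.830000   0.317500   0.332000   0.467000]
  [ 0.082500   0.385000   0.033000   0.088000]
  [ 0.128125   0.075000   0.396375   0.115750]
  [ 0.410000   0.240000   0.164000   0.646500]
det(I−A) = Σ_j (I−A)_1j·C_1j = (0.70)(0.830000) + (-0.25)(0.082500) + (-0.40)(0.128125) + (-0.40)(0.410000) = 0.345125
(I − A)⁻¹ = adj(I−A) / det(I−A) ≈
  [   2.4049     0.9200     0.9620     1.3531]
  [   0.2390     1.1155     0.0956     0.2550]
  [   0.3712     0.2173     1.1485     0.3354]
  [   1.1880     0.6954     0.4752     1.8732]
x = (I − A)⁻¹ d = adj(I−A)·d / det(I−A), with det(I−A) = 0.345125:
  x_1 = (0.830000·180 + 0.317500·180 + 0.332000·100 + 0.467000·340) / 0.345125 = 398.53 / 0.345125 ≈ 1154.7
  x_2 = (0.082500·180 + 0.385000·180 + 0.033000·100 + 0.088000·340) / 0.345125 = 117.37 / 0.345125 ≈ 340.1
  x_3 = (0.128125·180 + 0.075000·180 + 0.396375·100 + 0.115750·340) / 0.345125 = 115.555 / 0.345125 ≈ 334.8
  x_4 = (0.410000·180 + 0.240000·180 + 0.164000·100 + 0.646500·340) / 0.345125 = 353.21 / 0.345125 ≈ 1023.4

x_3 = 334.8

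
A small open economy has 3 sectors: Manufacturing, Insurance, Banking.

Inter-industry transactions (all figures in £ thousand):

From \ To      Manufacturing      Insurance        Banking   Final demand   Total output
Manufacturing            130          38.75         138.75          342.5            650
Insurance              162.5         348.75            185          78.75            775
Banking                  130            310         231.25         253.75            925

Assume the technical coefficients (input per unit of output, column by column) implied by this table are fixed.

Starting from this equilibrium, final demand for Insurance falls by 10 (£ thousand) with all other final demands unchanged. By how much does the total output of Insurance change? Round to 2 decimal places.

Δx_I = -25.55

Technical coefficients a_ij = z_ij / X_j:
  a_MM = 130/650 = 0.20, a_IM = 162.5/650 = 0.25, a_BM = 130/650 = 0.20
  a_MI = 38.75/775 = 0.05, a_II = 348.75/775 = 0.45, a_BI = 310/775 = 0.40
  a_MB = 138.75/925 = 0.15, a_IB = 185/925 = 0.20, a_BB = 231.25/925 = 0.25
I − A =
  [   0.80    -0.05    -0.15]
  [  -0.25     0.55    -0.20]
  [  -0.20    -0.40     0.75]
Cofactors of I−A, C_ij = (−1)^(i+j)·(minor ij) (rows/columns in the sector order above):
  C_11 = (0.55)(0.75) − (-0.20)(-0.40) = 0.3325
  C_12 = −[(-0.25)(0.75) − (-0.20)(-0.20)] = 0.2275
  C_13 = (-0.25)(-0.40) − (0.55)(-0.20) = 0.2100
  C_21 = −[(-0.05)(0.75) − (-0.15)(-0.40)] = 0.0975
  C_22 = (0.80)(0.75) − (-0.15)(-0.20) = 0.5700
  C_23 = −[(0.80)(-0.40) − (-0.05)(-0.20)] = 0.3300
  C_31 = (-0.05)(-0.20) − (-0.15)(0.55) = 0.0925
  C_32 = −[(0.80)(-0.20) − (-0.15)(-0.25)] = 0.1975
  C_33 = (0.80)(0.55) − (-0.05)(-0.25) = 0.4275
det(I−A) = Σ_j (I−A)_1j·C_1j = (0.80)(0.3325) + (-0.05)(0.2275) + (-0.15)(0.2100) = 0.223125
adj(I−A) = Cᵀ =
  [ 0.3325   0.0975   0.0925]
  [ 0.2275   0.5700   0.1975]
  [ 0.2100   0.3300   0.4275]
(I − A)⁻¹ = adj(I−A) / det(I−A) ≈
  [   1.4902     0.4370     0.4146]
  [   1.0196     2.5546     0.8852]
  [   0.9412     1.4790     1.9160]
Δx = (I − A)⁻¹ Δd with Δd having -10 in the Insurance component and 0 elsewhere.
So Δx_I = L_II · (-10), where L_II = adj(I−A)_II / det(I−A) = 0.5700 / 0.223125.
Δx_I = 0.5700 × (-10) / 0.223125 = -5.70 / 0.223125 ≈ -25.55.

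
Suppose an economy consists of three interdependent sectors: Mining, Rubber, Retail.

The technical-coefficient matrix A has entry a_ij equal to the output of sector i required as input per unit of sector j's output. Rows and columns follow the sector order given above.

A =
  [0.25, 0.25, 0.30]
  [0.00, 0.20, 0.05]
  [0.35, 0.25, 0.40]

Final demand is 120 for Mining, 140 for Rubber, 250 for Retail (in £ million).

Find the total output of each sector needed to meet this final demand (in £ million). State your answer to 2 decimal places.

x_1 = 574.74, x_2 = 227.93, x_3 = 846.90

I − A =
  [   0.75    -0.25    -0.30]
  [   0.00     0.80    -0.05]
  [  -0.35    -0.25     0.60]
Cofactors of I−A, C_ij = (−1)^(i+j)·(minor ij) (rows/columns in the sector order above):
  C_11 = (0.80)(0.60) − (-0.05)(-0.25) = 0.4675
  C_12 = −[(0.00)(0.60) − (-0.05)(-0.35)] = 0.0175
  C_13 = (0.00)(-0.25) − (0.80)(-0.35) = 0.2800
  C_21 = −[(-0.25)(0.60) − (-0.30)(-0.25)] = 0.2250
  C_22 = (0.75)(0.60) − (-0.30)(-0.35) = 0.3450
  C_23 = −[(0.75)(-0.25) − (-0.25)(-0.35)] = 0.2750
  C_31 = (-0.25)(-0.05) − (-0.30)(0.80) = 0.2525
  C_32 = −[(0.75)(-0.05) − (-0.30)(0.00)] = 0.0375
  C_33 = (0.75)(0.80) − (-0.25)(0.00) = 0.6000
det(I−A) = Σ_j (I−A)_1j·C_1j = (0.75)(0.4675) + (-0.25)(0.0175) + (-0.30)(0.2800) = 0.26225
adj(I−A) = Cᵀ =
  [ 0.4675   0.2250   0.2525]
  [ 0.0175   0.3450   0.0375]
  [ 0.2800   0.2750   0.6000]
(I − A)⁻¹ = adj(I−A) / det(I−A) ≈
  [   1.7827     0.8580     0.9628]
  [   0.0667     1.3155     0.1430]
  [   1.0677     1.0486     2.2879]
x = (I − A)⁻¹ d = adj(I−A)·d / det(I−A), with det(I−A) = 0.26225:
  x_1 = (0.4675·120 + 0.2250·140 + 0.2525·250) / 0.26225 = 150.725 / 0.26225 ≈ 574.74
  x_2 = (0.0175·120 + 0.3450·140 + 0.0375·250) / 0.26225 = 59.775 / 0.26225 ≈ 227.93
  x_3 = (0.2800·120 + 0.2750·140 + 0.6000·250) / 0.26225 = 222.10 / 0.26225 ≈ 846.90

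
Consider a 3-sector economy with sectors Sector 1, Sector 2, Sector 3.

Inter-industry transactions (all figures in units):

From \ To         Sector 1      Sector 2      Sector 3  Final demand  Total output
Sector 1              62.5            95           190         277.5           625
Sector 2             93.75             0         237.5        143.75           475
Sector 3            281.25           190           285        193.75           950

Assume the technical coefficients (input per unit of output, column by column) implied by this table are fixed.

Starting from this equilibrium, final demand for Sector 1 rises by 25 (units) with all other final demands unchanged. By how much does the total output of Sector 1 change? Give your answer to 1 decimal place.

Δx_1 = 38.0

Technical coefficients a_ij = z_ij / X_j:
  a_11 = 62.5/625 = 0.10, a_21 = 93.75/625 = 0.15, a_31 = 281.25/625 = 0.45
  a_12 = 95/475 = 0.20, a_22 = 0/475 = 0.00, a_32 = 190/475 = 0.40
  a_13 = 190/950 = 0.20, a_23 = 237.5/950 = 0.25, a_33 = 285/950 = 0.30
I − A =
  [   0.90    -0.20    -0.20]
  [  -0.15     1.00    -0.25]
  [  -0.45    -0.40     0.70]
Cofactors of I−A, C_ij = (−1)^(i+j)·(minor ij) (rows/columns in the sector order above):
  C_11 = (1.00)(0.70) − (-0.25)(-0.40) = 0.6000
  C_12 = −[(-0.15)(0.70) − (-0.25)(-0.45)] = 0.2175
  C_13 = (-0.15)(-0.40) − (1.00)(-0.45) = 0.5100
  C_21 = −[(-0.20)(0.70) − (-0.20)(-0.40)] = 0.2200
  C_22 = (0.90)(0.70) − (-0.20)(-0.45) = 0.5400
  C_23 = −[(0.90)(-0.40) − (-0.20)(-0.45)] = 0.4500
  C_31 = (-0.20)(-0.25) − (-0.20)(1.00) = 0.2500
  C_32 = −[(0.90)(-0.25) − (-0.20)(-0.15)] = 0.2550
  C_33 = (0.90)(1.00) − (-0.20)(-0.15) = 0.8700
det(I−A) = Σ_j (I−A)_1j·C_1j = (0.90)(0.6000) + (-0.20)(0.2175) + (-0.20)(0.5100) = 0.3945
adj(I−A) = Cᵀ =
  [ 0.6000   0.2200   0.2500]
  [ 0.2175   0.5400   0.2550]
  [ 0.5100   0.4500   0.8700]
(I − A)⁻¹ = adj(I−A) / det(I−A) ≈
  [   1.5209     0.5577     0.6337]
  [   0.5513     1.3688     0.6464]
  [   1.2928     1.1407     2.2053]
Δx = (I − A)⁻¹ Δd with Δd having +25 in the Sector 1 component and 0 elsewhere.
So Δx_1 = L_11 · (+25), where L_11 = adj(I−A)_11 / det(I−A) = 0.6000 / 0.3945.
Δx_1 = 0.6000 × (+25) / 0.3945 = 15.00 / 0.3945 ≈ 38.0.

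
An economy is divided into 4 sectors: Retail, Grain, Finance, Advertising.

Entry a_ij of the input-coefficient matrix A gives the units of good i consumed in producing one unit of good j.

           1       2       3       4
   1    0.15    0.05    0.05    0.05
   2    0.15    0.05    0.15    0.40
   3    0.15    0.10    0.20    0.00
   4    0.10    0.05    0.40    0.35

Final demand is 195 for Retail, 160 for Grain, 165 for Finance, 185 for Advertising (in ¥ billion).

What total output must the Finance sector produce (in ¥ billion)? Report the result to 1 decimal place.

I − A =
  [   0.85    -0.05    -0.05    -0.05]
  [  -0.15     0.95    -0.15    -0.40]
  [  -0.15    -0.10     0.80     0.00]
  [  -0.10    -0.05    -0.40     0.65]
Compute the cofactors C_ij = (−1)^(i+j)·(3×3 minor ij) of I−A; the adjugate is their transpose:
adj(I−A) = Cᵀ =
  [ 0.452250   0.033250   0.062125   0.055250]
  [ 0.148625   0.430125   0.228000   0.276125]
  [ 0.103375   0.060000   0.495875   0.044875]
  [ 0.144625   0.075125   0.332250   0.618250]
det(I−A) = Σ_j (I−A)_1j·C_1j = (0.85)(0.452250) + (-0.05)(0.148625) + (-0.05)(0.103375) + (-0.05)(0.144625) = 0.36458125
(I − A)⁻¹ = adj(I−A) / det(I−A) ≈
  [   1.2405     0.0912     0.1704     0.1515]
  [   0.4077     1.1798     0.6254     0.7574]
  [   0.2835     0.1646     1.3601     0.1231]
  [   0.3967     0.2061     0.9113     1.6958]
x = (I − A)⁻¹ d = adj(I−A)·d / det(I−A), with det(I−A) = 0.36458125:
  x_1 = (0.452250·195 + 0.033250·160 + 0.062125·165 + 0.055250·185) / 0.36458125 = 113.980625 / 0.36458125 ≈ 312.6
  x_2 = (0.148625·195 + 0.430125·160 + 0.228000·165 + 0.276125·185) / 0.36458125 = 186.505 / 0.36458125 ≈ 511.6
  x_3 = (0.103375·195 + 0.060000·160 + 0.495875·165 + 0.044875·185) / 0.36458125 = 119.879375 / 0.36458125 ≈ 328.8
  x_4 = (0.144625·195 + 0.075125·160 + 0.332250·165 + 0.618250·185) / 0.36458125 = 209.419375 / 0.36458125 ≈ 574.4

x_3 = 328.8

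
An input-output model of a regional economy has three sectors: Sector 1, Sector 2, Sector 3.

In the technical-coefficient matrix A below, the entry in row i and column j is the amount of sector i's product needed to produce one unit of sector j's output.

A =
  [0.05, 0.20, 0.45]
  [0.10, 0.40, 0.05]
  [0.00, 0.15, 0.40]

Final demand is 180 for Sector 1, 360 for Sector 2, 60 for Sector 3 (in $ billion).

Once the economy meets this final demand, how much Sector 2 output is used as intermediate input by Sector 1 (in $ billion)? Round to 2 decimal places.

I − A =
  [   0.95    -0.20    -0.45]
  [  -0.10     0.60    -0.05]
  [   0.00    -0.15     0.60]
Cofactors of I−A, C_ij = (−1)^(i+j)·(minor ij) (rows/columns in the sector order above):
  C_11 = (0.60)(0.60) − (-0.05)(-0.15) = 0.3525
  C_12 = −[(-0.10)(0.60) − (-0.05)(0.00)] = 0.0600
  C_13 = (-0.10)(-0.15) − (0.60)(0.00) = 0.0150
  C_21 = −[(-0.20)(0.60) − (-0.45)(-0.15)] = 0.1875
  C_22 = (0.95)(0.60) − (-0.45)(0.00) = 0.5700
  C_23 = −[(0.95)(-0.15) − (-0.20)(0.00)] = 0.1425
  C_31 = (-0.20)(-0.05) − (-0.45)(0.60) = 0.2800
  C_32 = −[(0.95)(-0.05) − (-0.45)(-0.10)] = 0.0925
  C_33 = (0.95)(0.60) − (-0.20)(-0.10) = 0.5500
det(I−A) = Σ_j (I−A)_1j·C_1j = (0.95)(0.3525) + (-0.20)(0.0600) + (-0.45)(0.0150) = 0.316125
adj(I−A) = Cᵀ =
  [ 0.3525   0.1875   0.2800]
  [ 0.0600   0.5700   0.0925]
  [ 0.0150   0.1425   0.5500]
(I − A)⁻¹ = adj(I−A) / det(I−A) ≈
  [   1.1151     0.5931     0.8857]
  [   0.1898     1.8031     0.2926]
  [   0.0474     0.4508     1.7398]
First solve x = (I − A)⁻¹ d = adj(I−A)·d / det(I−A); in particular x_1 = (0.3525·180 + 0.1875·360 + 0.2800·60) / 0.316125 = 147.75 / 0.316125 ≈ 467.3784.
Intermediate flow from 2 to 1: z_21 = a_21 · x_1 = 0.10 × 147.75 / 0.316125 = 14.775 / 0.316125 ≈ 46.74.

z_21 = 46.74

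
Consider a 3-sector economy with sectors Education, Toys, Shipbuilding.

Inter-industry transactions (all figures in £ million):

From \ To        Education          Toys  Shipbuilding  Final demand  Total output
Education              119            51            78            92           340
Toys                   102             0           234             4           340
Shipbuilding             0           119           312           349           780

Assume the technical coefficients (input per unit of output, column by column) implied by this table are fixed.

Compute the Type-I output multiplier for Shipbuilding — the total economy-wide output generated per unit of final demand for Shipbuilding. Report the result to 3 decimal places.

Technical coefficients a_ij = z_ij / X_j:
  a_EE = 119/340 = 0.35, a_TE = 102/340 = 0.30, a_SE = 0/340 = 0.00
  a_ET = 51/340 = 0.15, a_TT = 0/340 = 0.00, a_ST = 119/340 = 0.35
  a_ES = 78/780 = 0.10, a_TS = 234/780 = 0.30, a_SS = 312/780 = 0.40
I − A =
  [   0.65    -0.15    -0.10]
  [  -0.30     1.00    -0.30]
  [   0.00    -0.35     0.60]
Cofactors of I−A, C_ij = (−1)^(i+j)·(minor ij) (rows/columns in the sector order above):
  C_11 = (1.00)(0.60) − (-0.30)(-0.35) = 0.4950
  C_12 = −[(-0.30)(0.60) − (-0.30)(0.00)] = 0.1800
  C_13 = (-0.30)(-0.35) − (1.00)(0.00) = 0.1050
  C_21 = −[(-0.15)(0.60) − (-0.10)(-0.35)] = 0.1250
  C_22 = (0.65)(0.60) − (-0.10)(0.00) = 0.3900
  C_23 = −[(0.65)(-0.35) − (-0.15)(0.00)] = 0.2275
  C_31 = (-0.15)(-0.30) − (-0.10)(1.00) = 0.1450
  C_32 = −[(0.65)(-0.30) − (-0.10)(-0.30)] = 0.2250
  C_33 = (0.65)(1.00) − (-0.15)(-0.30) = 0.6050
det(I−A) = Σ_j (I−A)_1j·C_1j = (0.65)(0.4950) + (-0.15)(0.1800) + (-0.10)(0.1050) = 0.28425
adj(I−A) = Cᵀ =
  [ 0.4950   0.1250   0.1450]
  [ 0.1800   0.3900   0.2250]
  [ 0.1050   0.2275   0.6050]
(I − A)⁻¹ = adj(I−A) / det(I−A) ≈
  [   1.7414     0.4398     0.5101]
  [   0.6332     1.3720     0.7916]
  [   0.3694     0.8004     2.1284]
The output multiplier for sector j is the column-j sum of the Leontief inverse (I − A)⁻¹ = adj(I−A) / det(I−A).
Column S of adj(I−A): (0.1450, 0.2250, 0.6050); det(I−A) = 0.28425.
m_S = (0.1450 + 0.2250 + 0.6050) / 0.28425 = 0.975 / 0.28425 ≈ 3.430.

m_S = 3.430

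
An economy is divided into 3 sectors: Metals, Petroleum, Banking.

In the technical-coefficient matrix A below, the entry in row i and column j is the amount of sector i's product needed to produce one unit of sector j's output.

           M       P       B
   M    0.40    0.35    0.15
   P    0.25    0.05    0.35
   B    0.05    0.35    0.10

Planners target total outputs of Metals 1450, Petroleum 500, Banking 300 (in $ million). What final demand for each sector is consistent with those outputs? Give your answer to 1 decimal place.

I − A =
  [   0.60    -0.35    -0.15]
  [  -0.25     0.95    -0.35]
  [  -0.05    -0.35     0.90]
d = (I − A) x:
  d_M = (+0.60)·1450 + (-0.35)·500 + (-0.15)·300 = 650.0
  d_P = (-0.25)·1450 + (+0.95)·500 + (-0.35)·300 = 7.5
  d_B = (-0.05)·1450 + (-0.35)·500 + (+0.90)·300 = 22.5

d_M = 650.0, d_P = 7.5, d_B = 22.5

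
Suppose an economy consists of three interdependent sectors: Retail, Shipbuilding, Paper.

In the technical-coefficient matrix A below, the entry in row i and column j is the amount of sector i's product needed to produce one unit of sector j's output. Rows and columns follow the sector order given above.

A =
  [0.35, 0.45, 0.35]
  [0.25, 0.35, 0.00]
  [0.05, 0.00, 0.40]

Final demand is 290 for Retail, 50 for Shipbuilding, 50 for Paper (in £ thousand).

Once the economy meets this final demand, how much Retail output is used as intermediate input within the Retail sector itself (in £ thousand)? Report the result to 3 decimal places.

I − A =
  [   0.65    -0.45    -0.35]
  [  -0.25     0.65     0.00]
  [  -0.05     0.00     0.60]
Cofactors of I−A, C_ij = (−1)^(i+j)·(minor ij) (rows/columns in the sector order above):
  C_11 = (0.65)(0.60) − (0.00)(0.00) = 0.3900
  C_12 = −[(-0.25)(0.60) − (0.00)(-0.05)] = 0.1500
  C_13 = (-0.25)(0.00) − (0.65)(-0.05) = 0.0325
  C_21 = −[(-0.45)(0.60) − (-0.35)(0.00)] = 0.2700
  C_22 = (0.65)(0.60) − (-0.35)(-0.05) = 0.3725
  C_23 = −[(0.65)(0.00) − (-0.45)(-0.05)] = 0.0225
  C_31 = (-0.45)(0.00) − (-0.35)(0.65) = 0.2275
  C_32 = −[(0.65)(0.00) − (-0.35)(-0.25)] = 0.0875
  C_33 = (0.65)(0.65) − (-0.45)(-0.25) = 0.3100
det(I−A) = Σ_j (I−A)_1j·C_1j = (0.65)(0.3900) + (-0.45)(0.1500) + (-0.35)(0.0325) = 0.174625
adj(I−A) = Cᵀ =
  [ 0.3900   0.2700   0.2275]
  [ 0.1500   0.3725   0.0875]
  [ 0.0325   0.0225   0.3100]
(I − A)⁻¹ = adj(I−A) / det(I−A) ≈
  [   2.2334     1.5462     1.3028]
  [   0.8590     2.1331     0.5011]
  [   0.1861     0.1288     1.7752]
First solve x = (I − A)⁻¹ d = adj(I−A)·d / det(I−A); in particular x_R = (0.3900·290 + 0.2700·50 + 0.2275·50) / 0.174625 = 137.975 / 0.174625 ≈ 790.12169.
Intermediate flow from R to R: z_RR = a_RR · x_R = 0.35 × 137.975 / 0.174625 = 48.29125 / 0.174625 ≈ 276.543.

z_RR = 276.543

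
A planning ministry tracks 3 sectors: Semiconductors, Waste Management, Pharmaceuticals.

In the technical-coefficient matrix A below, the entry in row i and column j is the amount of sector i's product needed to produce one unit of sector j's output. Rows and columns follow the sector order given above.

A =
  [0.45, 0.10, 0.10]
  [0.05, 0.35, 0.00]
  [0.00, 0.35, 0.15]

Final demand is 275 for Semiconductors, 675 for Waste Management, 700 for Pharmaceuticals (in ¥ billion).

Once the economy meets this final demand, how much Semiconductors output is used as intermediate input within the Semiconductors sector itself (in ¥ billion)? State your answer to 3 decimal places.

z_11 = 420.636

I − A =
  [   0.55    -0.10    -0.10]
  [  -0.05     0.65     0.00]
  [   0.00    -0.35     0.85]
Cofactors of I−A, C_ij = (−1)^(i+j)·(minor ij) (rows/columns in the sector order above):
  C_11 = (0.65)(0.85) − (0.00)(-0.35) = 0.5525
  C_12 = −[(-0.05)(0.85) − (0.00)(0.00)] = 0.0425
  C_13 = (-0.05)(-0.35) − (0.65)(0.00) = 0.0175
  C_21 = −[(-0.10)(0.85) − (-0.10)(-0.35)] = 0.1200
  C_22 = (0.55)(0.85) − (-0.10)(0.00) = 0.4675
  C_23 = −[(0.55)(-0.35) − (-0.10)(0.00)] = 0.1925
  C_31 = (-0.10)(0.00) − (-0.10)(0.65) = 0.0650
  C_32 = −[(0.55)(0.00) − (-0.10)(-0.05)] = 0.0050
  C_33 = (0.55)(0.65) − (-0.10)(-0.05) = 0.3525
det(I−A) = Σ_j (I−A)_1j·C_1j = (0.55)(0.5525) + (-0.10)(0.0425) + (-0.10)(0.0175) = 0.297875
adj(I−A) = Cᵀ =
  [ 0.5525   0.1200   0.0650]
  [ 0.0425   0.4675   0.0050]
  [ 0.0175   0.1925   0.3525]
(I − A)⁻¹ = adj(I−A) / det(I−A) ≈
  [   1.8548     0.4029     0.2182]
  [   0.1427     1.5695     0.0168]
  [   0.0587     0.6462     1.1834]
First solve x = (I − A)⁻¹ d = adj(I−A)·d / det(I−A); in particular x_1 = (0.5525·275 + 0.1200·675 + 0.0650·700) / 0.297875 = 278.4375 / 0.297875 ≈ 934.74612.
Intermediate flow from 1 to 1: z_11 = a_11 · x_1 = 0.45 × 278.4375 / 0.297875 = 125.296875 / 0.297875 ≈ 420.636.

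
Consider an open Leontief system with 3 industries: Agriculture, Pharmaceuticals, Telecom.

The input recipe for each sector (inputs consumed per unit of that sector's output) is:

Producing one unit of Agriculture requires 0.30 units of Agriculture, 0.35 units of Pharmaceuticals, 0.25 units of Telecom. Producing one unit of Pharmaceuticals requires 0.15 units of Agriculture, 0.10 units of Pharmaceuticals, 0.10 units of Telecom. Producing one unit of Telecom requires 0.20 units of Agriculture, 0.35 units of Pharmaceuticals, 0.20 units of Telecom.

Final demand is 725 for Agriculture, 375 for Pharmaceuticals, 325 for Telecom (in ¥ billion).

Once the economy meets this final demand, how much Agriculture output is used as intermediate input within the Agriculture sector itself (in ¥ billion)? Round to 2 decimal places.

I − A =
  [   0.70    -0.15    -0.20]
  [  -0.35     0.90    -0.35]
  [  -0.25    -0.10     0.80]
Cofactors of I−A, C_ij = (−1)^(i+j)·(minor ij) (rows/columns in the sector order above):
  C_11 = (0.90)(0.80) − (-0.35)(-0.10) = 0.6850
  C_12 = −[(-0.35)(0.80) − (-0.35)(-0.25)] = 0.3675
  C_13 = (-0.35)(-0.10) − (0.90)(-0.25) = 0.2600
  C_21 = −[(-0.15)(0.80) − (-0.20)(-0.10)] = 0.1400
  C_22 = (0.70)(0.80) − (-0.20)(-0.25) = 0.5100
  C_23 = −[(0.70)(-0.10) − (-0.15)(-0.25)] = 0.1075
  C_31 = (-0.15)(-0.35) − (-0.20)(0.90) = 0.2325
  C_32 = −[(0.70)(-0.35) − (-0.20)(-0.35)] = 0.3150
  C_33 = (0.70)(0.90) − (-0.15)(-0.35) = 0.5775
det(I−A) = Σ_j (I−A)_1j·C_1j = (0.70)(0.6850) + (-0.15)(0.3675) + (-0.20)(0.2600) = 0.372375
adj(I−A) = Cᵀ =
  [ 0.6850   0.1400   0.2325]
  [ 0.3675   0.5100   0.3150]
  [ 0.2600   0.1075   0.5775]
(I − A)⁻¹ = adj(I−A) / det(I−A) ≈
  [   1.8395     0.3760     0.6244]
  [   0.9869     1.3696     0.8459]
  [   0.6982     0.2887     1.5509]
First solve x = (I − A)⁻¹ d = adj(I−A)·d / det(I−A); in particular x_A = (0.6850·725 + 0.1400·375 + 0.2325·325) / 0.372375 = 624.6875 / 0.372375 ≈ 1677.5764.
Intermediate flow from A to A: z_AA = a_AA · x_A = 0.30 × 624.6875 / 0.372375 = 187.40625 / 0.372375 ≈ 503.27.

z_AA = 503.27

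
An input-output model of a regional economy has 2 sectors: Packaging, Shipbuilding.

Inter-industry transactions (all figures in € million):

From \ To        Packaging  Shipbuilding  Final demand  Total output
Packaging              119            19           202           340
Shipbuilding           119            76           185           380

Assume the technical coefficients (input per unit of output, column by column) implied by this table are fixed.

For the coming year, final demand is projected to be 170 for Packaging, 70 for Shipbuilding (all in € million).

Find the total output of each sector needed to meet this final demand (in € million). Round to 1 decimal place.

Technical coefficients a_ij = z_ij / X_j:
  a_PP = 119/340 = 0.35, a_SP = 119/340 = 0.35
  a_PS = 19/380 = 0.05, a_SS = 76/380 = 0.20
I − A =
  [   0.65    -0.05]
  [  -0.35     0.80]
det(I−A) = (0.65)(0.80) − (-0.05)(-0.35) = 0.5025
adj(I−A) = [[0.80, 0.05], [0.35, 0.65]]
(I − A)⁻¹ = adj(I−A) / det(I−A) ≈
  [   1.5920     0.0995]
  [   0.6965     1.2935]
x = (I − A)⁻¹ d = adj(I−A)·d / det(I−A), with det(I−A) = 0.5025:
  x_P = (0.80·170 + 0.05·70) / 0.5025 = 139.50 / 0.5025 ≈ 277.6
  x_S = (0.35·170 + 0.65·70) / 0.5025 = 105.00 / 0.5025 ≈ 209.0

x_P = 277.6, x_S = 209.0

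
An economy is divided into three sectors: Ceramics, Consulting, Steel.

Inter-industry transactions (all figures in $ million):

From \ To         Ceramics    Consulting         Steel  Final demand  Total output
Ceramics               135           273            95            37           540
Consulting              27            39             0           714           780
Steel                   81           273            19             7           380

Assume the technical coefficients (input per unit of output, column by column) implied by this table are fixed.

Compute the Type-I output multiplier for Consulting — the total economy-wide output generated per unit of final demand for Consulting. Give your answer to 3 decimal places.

Technical coefficients a_ij = z_ij / X_j:
  a_11 = 135/540 = 0.25, a_21 = 27/540 = 0.05, a_31 = 81/540 = 0.15
  a_12 = 273/780 = 0.35, a_22 = 39/780 = 0.05, a_32 = 273/780 = 0.35
  a_13 = 95/380 = 0.25, a_23 = 0/380 = 0.00, a_33 = 19/380 = 0.05
I − A =
  [   0.75    -0.35    -0.25]
  [  -0.05     0.95     0.00]
  [  -0.15    -0.35     0.95]
Cofactors of I−A, C_ij = (−1)^(i+j)·(minor ij) (rows/columns in the sector order above):
  C_11 = (0.95)(0.95) − (0.00)(-0.35) = 0.9025
  C_12 = −[(-0.05)(0.95) − (0.00)(-0.15)] = 0.0475
  C_13 = (-0.05)(-0.35) − (0.95)(-0.15) = 0.1600
  C_21 = −[(-0.35)(0.95) − (-0.25)(-0.35)] = 0.4200
  C_22 = (0.75)(0.95) − (-0.25)(-0.15) = 0.6750
  C_23 = −[(0.75)(-0.35) − (-0.35)(-0.15)] = 0.3150
  C_31 = (-0.35)(0.00) − (-0.25)(0.95) = 0.2375
  C_32 = −[(0.75)(0.00) − (-0.25)(-0.05)] = 0.0125
  C_33 = (0.75)(0.95) − (-0.35)(-0.05) = 0.6950
det(I−A) = Σ_j (I−A)_1j·C_1j = (0.75)(0.9025) + (-0.35)(0.0475) + (-0.25)(0.1600) = 0.62025
adj(I−A) = Cᵀ =
  [ 0.9025   0.4200   0.2375]
  [ 0.0475   0.6750   0.0125]
  [ 0.1600   0.3150   0.6950]
(I − A)⁻¹ = adj(I−A) / det(I−A) ≈
  [   1.4551     0.6771     0.3829]
  [   0.0766     1.0883     0.0202]
  [   0.2580     0.5079     1.1205]
The output multiplier for sector j is the column-j sum of the Leontief inverse (I − A)⁻¹ = adj(I−A) / det(I−A).
Column 2 of adj(I−A): (0.4200, 0.6750, 0.3150); det(I−A) = 0.62025.
m_2 = (0.4200 + 0.6750 + 0.3150) / 0.62025 = 1.41 / 0.62025 ≈ 2.273.

m_2 = 2.273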